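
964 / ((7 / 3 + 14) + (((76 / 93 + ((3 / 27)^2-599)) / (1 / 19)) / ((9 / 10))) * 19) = -21785436 / 5421872543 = -0.00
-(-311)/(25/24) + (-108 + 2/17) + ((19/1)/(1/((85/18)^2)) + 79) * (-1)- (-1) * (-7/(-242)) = -5198145473/16661700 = -311.98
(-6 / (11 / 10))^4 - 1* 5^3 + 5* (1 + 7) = 11715515 / 14641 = 800.19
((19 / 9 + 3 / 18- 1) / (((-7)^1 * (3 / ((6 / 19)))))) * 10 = -230 / 1197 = -0.19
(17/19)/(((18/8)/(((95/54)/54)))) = 85/6561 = 0.01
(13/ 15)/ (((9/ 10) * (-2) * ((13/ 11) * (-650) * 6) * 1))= 11/ 105300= 0.00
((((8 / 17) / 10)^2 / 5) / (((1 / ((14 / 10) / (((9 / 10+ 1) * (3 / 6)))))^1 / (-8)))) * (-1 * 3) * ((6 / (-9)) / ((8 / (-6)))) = 5376 / 686375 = 0.01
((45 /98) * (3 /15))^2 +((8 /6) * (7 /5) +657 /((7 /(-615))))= -8315181773 /144060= -57720.27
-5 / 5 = -1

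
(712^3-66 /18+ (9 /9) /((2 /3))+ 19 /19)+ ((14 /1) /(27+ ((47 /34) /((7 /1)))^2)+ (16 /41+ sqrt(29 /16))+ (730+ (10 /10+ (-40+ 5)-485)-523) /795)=sqrt(29) /4+ 36038397249083952277 /99844808430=360944128.70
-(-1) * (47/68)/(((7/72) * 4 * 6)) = 0.30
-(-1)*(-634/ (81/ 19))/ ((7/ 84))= -48184/ 27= -1784.59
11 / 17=0.65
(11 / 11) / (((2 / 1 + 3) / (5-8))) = -0.60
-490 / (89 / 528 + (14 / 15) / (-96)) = -1940400 / 629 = -3084.90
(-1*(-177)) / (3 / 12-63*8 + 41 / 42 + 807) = 14868 / 25555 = 0.58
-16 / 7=-2.29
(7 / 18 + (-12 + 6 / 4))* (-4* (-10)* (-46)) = 167440 / 9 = 18604.44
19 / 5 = 3.80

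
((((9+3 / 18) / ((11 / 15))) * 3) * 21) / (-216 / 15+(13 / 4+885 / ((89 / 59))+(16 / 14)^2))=68685750 / 50312117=1.37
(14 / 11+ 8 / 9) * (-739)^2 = 116869894 / 99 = 1180503.98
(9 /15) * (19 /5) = 57 /25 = 2.28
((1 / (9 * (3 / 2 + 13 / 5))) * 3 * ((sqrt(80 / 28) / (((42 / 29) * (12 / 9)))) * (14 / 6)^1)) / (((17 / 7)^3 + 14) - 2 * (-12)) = 7105 * sqrt(35) / 13244886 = 0.00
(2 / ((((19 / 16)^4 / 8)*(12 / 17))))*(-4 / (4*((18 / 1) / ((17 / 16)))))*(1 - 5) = 9469952 / 3518667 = 2.69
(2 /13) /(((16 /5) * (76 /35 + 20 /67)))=11725 /602368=0.02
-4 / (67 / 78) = -312 / 67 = -4.66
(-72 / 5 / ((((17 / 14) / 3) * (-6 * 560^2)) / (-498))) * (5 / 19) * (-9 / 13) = 20169 / 11757200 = 0.00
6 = 6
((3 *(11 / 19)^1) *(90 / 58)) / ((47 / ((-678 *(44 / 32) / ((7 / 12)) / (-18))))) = 1845855 / 362558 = 5.09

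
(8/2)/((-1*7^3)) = -0.01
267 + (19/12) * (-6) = 515/2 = 257.50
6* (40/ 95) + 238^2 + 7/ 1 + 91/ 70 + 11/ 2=5382731/ 95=56660.33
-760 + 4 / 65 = -49396 / 65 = -759.94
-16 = -16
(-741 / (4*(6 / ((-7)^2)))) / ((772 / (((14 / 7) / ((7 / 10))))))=-8645 / 1544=-5.60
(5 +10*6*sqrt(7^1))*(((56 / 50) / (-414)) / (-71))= 14 / 73485 +56*sqrt(7) / 24495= 0.01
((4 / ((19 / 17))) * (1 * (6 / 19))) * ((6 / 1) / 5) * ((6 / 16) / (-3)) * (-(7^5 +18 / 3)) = 5144778 / 1805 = 2850.29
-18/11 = -1.64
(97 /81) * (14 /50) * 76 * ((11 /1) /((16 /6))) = 105.12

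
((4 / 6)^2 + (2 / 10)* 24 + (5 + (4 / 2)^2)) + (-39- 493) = -23299 / 45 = -517.76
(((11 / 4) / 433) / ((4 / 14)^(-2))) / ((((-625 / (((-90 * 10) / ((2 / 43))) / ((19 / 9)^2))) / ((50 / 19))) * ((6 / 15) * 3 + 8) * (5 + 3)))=1724085 / 13388521076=0.00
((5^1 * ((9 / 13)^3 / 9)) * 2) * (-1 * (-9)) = 7290 / 2197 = 3.32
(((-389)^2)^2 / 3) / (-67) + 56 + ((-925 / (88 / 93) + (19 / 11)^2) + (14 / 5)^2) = -554137119981347 / 4864200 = -113921532.83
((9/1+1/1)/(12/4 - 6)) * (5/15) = -1.11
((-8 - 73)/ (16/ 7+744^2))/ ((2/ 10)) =-2835/ 3874768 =-0.00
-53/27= -1.96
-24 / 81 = -0.30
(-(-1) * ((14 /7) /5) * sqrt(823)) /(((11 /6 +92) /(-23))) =-2.81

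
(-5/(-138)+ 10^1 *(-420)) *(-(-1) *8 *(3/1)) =-2318380/23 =-100799.13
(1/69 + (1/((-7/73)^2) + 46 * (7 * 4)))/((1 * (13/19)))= 89727082/43953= 2041.43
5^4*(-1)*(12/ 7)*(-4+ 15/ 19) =457500/ 133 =3439.85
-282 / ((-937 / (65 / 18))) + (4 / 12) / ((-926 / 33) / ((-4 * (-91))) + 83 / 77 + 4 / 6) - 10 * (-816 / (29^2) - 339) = 80521726478677 / 23675970765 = 3400.99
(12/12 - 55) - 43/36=-1987/36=-55.19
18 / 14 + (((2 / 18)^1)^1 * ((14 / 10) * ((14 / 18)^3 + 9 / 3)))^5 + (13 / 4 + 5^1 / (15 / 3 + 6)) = 18858040985243033906593 / 3744560961389534070708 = 5.04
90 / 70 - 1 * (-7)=58 / 7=8.29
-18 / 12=-3 / 2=-1.50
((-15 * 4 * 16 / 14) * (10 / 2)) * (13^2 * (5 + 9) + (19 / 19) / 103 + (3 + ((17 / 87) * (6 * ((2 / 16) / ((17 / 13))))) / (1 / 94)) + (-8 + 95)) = -17682162000 / 20909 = -845672.29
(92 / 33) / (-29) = -0.10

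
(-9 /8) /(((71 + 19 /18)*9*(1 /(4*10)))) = -90 /1297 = -0.07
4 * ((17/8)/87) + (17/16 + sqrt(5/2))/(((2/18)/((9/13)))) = 121567/18096 + 81 * sqrt(10)/26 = 16.57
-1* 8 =-8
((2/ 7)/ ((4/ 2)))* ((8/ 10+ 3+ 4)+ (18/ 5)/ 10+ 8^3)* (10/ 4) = 6502/ 35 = 185.77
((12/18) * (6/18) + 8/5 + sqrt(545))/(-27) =-sqrt(545)/27 -82/1215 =-0.93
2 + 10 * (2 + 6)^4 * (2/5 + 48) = 1982466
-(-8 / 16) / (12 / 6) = 1 / 4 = 0.25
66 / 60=11 / 10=1.10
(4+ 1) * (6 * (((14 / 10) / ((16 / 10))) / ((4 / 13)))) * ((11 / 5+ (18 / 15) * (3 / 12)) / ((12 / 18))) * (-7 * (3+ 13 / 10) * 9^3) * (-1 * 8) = 898561755 / 16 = 56160109.69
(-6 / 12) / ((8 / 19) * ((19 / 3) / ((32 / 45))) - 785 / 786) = -786 / 4325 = -0.18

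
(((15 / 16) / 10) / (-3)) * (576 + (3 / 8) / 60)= -92161 / 5120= -18.00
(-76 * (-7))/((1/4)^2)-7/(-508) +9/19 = 82162529/9652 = 8512.49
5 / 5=1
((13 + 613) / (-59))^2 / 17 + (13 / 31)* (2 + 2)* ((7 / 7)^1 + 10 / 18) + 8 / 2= 218455792 / 16510383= 13.23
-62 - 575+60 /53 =-33701 /53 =-635.87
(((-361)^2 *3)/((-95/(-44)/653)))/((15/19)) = 3744382972/25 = 149775318.88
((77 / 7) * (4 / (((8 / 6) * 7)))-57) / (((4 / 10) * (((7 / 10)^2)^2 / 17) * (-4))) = 38887500 / 16807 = 2313.77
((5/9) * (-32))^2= 25600/81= 316.05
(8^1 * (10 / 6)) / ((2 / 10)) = 200 / 3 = 66.67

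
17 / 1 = 17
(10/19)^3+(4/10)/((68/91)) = 794169/1166030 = 0.68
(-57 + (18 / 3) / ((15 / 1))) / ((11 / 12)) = -3396 / 55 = -61.75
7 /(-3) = -2.33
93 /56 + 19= 1157 /56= 20.66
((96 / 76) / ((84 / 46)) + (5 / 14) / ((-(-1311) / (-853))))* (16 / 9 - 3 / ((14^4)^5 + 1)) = 11286512983849218591315367355 / 13820824440681095230585472322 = 0.82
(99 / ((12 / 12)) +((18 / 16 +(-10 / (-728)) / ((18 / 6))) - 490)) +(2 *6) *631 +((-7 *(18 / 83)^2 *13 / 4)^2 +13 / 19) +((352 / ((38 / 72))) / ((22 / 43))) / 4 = 14789383173396385 / 1969330488216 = 7509.85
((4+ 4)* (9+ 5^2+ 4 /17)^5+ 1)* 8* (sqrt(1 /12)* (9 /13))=601532124.56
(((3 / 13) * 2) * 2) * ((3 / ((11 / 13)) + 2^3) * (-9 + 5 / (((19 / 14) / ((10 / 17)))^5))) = -47811608436414588 / 502746029191549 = -95.10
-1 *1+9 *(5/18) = 3/2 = 1.50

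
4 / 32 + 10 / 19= 99 / 152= 0.65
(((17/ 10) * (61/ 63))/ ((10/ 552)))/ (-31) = -47702/ 16275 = -2.93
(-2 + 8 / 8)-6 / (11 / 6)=-47 / 11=-4.27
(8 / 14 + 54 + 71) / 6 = 293 / 14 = 20.93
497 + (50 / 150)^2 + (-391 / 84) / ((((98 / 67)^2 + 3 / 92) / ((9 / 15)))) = 140103384457 / 282566025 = 495.83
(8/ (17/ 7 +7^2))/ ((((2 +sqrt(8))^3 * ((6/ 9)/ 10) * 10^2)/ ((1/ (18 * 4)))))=0.00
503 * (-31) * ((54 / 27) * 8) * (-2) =498976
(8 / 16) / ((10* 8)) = 1 / 160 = 0.01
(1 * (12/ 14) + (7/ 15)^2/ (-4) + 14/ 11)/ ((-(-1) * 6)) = 0.35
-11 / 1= -11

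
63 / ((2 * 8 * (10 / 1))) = 63 / 160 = 0.39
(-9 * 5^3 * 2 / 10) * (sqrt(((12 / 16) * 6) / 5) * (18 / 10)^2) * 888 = -614132.03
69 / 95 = 0.73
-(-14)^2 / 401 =-0.49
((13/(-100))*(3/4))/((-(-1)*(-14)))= 39/5600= 0.01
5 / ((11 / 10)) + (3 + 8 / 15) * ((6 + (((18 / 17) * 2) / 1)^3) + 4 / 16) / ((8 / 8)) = 195147767 / 3242580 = 60.18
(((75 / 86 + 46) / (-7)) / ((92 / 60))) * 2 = -60465 / 6923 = -8.73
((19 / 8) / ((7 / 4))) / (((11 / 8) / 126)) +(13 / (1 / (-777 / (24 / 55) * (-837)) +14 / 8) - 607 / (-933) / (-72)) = 8127423497284997 / 61672697357832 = 131.78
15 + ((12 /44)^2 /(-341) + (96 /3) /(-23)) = 13.61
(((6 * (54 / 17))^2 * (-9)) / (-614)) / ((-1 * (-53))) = 0.10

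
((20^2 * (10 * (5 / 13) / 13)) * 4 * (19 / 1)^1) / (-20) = -76000 / 169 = -449.70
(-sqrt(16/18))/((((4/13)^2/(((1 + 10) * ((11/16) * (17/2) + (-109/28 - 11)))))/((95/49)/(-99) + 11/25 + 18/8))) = 443762618897 * sqrt(2)/237081600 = 2647.08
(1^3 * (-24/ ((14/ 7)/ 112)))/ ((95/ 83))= -111552/ 95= -1174.23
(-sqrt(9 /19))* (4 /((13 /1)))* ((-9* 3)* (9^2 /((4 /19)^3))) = 2368521* sqrt(19) /208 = 49635.31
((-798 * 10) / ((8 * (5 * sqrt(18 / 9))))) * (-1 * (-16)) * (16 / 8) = -3192 * sqrt(2) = -4514.17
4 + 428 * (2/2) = 432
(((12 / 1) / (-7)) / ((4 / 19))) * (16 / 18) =-152 / 21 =-7.24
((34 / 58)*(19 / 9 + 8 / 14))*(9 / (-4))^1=-2873 / 812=-3.54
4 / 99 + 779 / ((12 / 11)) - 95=245173 / 396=619.12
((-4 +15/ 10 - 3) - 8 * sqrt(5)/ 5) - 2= -11.08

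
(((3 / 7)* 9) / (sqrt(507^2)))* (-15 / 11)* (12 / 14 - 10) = 0.09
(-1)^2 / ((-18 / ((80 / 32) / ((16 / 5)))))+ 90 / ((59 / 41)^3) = 3567730165 / 118298304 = 30.16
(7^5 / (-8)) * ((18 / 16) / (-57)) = 50421 / 1216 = 41.46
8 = 8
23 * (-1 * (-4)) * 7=644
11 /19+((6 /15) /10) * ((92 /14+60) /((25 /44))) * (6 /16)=194216 /83125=2.34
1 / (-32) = -1 / 32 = -0.03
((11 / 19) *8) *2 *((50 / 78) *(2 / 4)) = 2200 / 741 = 2.97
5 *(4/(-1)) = -20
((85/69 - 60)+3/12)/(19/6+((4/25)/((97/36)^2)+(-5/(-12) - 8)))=3799118975/285308491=13.32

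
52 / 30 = 26 / 15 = 1.73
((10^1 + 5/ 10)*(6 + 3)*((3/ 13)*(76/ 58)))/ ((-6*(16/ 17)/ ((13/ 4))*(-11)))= 61047/ 40832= 1.50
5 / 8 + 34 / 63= 587 / 504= 1.16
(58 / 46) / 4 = 29 / 92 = 0.32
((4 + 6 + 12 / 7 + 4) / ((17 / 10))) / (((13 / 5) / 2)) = 7.11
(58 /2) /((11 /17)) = 493 /11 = 44.82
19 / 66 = 0.29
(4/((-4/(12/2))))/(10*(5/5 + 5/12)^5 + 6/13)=-9704448/93037201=-0.10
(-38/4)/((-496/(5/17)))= 95/16864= 0.01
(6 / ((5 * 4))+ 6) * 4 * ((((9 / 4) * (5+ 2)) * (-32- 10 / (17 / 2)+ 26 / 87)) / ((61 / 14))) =-450325386 / 150365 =-2994.88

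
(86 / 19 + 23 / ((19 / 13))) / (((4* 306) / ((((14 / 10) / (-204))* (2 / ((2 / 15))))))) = -2695 / 1581408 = -0.00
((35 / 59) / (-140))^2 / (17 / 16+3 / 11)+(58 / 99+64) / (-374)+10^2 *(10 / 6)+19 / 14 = 35587788492617 / 212019947370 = 167.85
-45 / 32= -1.41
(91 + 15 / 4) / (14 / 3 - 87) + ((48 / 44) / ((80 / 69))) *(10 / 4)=26115 / 21736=1.20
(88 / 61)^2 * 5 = 38720 / 3721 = 10.41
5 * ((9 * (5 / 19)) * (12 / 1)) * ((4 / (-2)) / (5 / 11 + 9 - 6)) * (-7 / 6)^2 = -40425 / 361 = -111.98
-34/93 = -0.37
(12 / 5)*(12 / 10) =72 / 25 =2.88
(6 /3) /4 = 1 /2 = 0.50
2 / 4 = 1 / 2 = 0.50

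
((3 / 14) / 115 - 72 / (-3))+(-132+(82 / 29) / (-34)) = -85787371 / 793730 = -108.08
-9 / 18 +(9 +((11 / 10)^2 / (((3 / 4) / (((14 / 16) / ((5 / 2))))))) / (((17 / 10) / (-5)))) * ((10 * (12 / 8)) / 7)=1812 / 119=15.23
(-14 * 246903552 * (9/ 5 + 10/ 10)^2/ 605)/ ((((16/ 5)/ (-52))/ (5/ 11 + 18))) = 446982832977408/ 33275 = 13432992726.59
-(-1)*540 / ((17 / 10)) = 5400 / 17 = 317.65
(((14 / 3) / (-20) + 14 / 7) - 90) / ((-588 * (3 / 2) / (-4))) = -2647 / 6615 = -0.40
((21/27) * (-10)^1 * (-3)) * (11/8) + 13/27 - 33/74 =128347/3996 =32.12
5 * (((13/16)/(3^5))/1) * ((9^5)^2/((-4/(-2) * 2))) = 932678955/64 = 14573108.67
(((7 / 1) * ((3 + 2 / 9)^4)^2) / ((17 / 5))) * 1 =23925.61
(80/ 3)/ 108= 20/ 81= 0.25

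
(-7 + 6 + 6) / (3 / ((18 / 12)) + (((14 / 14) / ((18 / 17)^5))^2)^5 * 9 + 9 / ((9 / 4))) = 64473722508994897426019642708781535108281120479128831169396736 / 84028495157223240587373725726822440096380181941991967615271533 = 0.77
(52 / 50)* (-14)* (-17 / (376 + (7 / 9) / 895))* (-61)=-608100948 / 15143435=-40.16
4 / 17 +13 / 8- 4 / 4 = 117 / 136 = 0.86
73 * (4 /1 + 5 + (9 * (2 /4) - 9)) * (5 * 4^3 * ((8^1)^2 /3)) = 2242560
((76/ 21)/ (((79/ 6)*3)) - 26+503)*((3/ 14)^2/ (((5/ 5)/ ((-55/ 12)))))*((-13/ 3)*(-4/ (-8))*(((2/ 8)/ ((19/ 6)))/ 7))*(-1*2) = -565918925/ 115324832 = -4.91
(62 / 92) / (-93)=-1 / 138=-0.01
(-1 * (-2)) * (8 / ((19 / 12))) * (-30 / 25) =-1152 / 95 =-12.13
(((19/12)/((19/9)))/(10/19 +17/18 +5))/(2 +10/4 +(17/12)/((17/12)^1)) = 513/24343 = 0.02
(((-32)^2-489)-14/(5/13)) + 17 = 2578/5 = 515.60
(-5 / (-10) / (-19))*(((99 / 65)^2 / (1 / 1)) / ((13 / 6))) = -0.03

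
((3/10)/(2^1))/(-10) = -3/200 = -0.02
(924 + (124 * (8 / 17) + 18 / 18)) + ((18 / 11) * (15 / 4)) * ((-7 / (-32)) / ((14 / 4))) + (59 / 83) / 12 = 1465871335 / 1490016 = 983.80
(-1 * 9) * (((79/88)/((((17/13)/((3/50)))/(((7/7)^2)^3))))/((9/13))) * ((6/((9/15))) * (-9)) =360477/7480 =48.19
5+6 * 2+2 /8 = 69 /4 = 17.25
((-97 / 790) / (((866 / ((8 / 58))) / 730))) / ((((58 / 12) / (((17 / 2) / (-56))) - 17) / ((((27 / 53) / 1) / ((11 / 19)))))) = 370520406 / 1440639332759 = 0.00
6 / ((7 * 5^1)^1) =0.17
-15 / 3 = -5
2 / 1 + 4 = 6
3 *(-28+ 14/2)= -63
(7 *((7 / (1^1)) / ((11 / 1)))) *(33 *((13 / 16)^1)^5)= 54580071 / 1048576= 52.05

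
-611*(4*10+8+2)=-30550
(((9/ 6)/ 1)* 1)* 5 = 15/ 2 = 7.50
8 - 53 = -45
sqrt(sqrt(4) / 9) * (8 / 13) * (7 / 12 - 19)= -34 * sqrt(2) / 9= -5.34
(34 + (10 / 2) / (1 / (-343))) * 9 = -15129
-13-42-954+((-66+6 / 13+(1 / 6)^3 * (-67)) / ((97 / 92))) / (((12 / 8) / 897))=-100456258 / 2619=-38356.72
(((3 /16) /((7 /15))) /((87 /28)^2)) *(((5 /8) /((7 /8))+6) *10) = 2350 /841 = 2.79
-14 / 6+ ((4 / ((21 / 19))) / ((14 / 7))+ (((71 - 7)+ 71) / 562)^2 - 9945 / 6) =-1657.97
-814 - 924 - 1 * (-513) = -1225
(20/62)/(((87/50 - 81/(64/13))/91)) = -208000/104253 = -2.00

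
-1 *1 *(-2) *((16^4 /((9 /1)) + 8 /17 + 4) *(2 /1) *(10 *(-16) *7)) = -4994286080 /153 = -32642392.68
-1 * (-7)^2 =-49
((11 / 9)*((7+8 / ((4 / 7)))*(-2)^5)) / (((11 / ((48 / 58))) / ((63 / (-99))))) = 12544 / 319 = 39.32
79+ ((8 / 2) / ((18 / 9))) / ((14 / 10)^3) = 27347 / 343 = 79.73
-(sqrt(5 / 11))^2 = -5 / 11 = -0.45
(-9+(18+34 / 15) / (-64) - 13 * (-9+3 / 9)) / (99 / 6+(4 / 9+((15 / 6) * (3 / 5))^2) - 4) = 18603 / 2735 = 6.80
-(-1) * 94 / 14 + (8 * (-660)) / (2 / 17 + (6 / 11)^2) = -5427613 / 427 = -12711.04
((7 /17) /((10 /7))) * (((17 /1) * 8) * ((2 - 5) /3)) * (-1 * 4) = 784 /5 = 156.80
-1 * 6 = -6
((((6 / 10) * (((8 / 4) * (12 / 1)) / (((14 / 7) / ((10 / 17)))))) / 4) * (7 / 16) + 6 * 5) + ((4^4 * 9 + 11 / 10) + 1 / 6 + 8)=4781209 / 2040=2343.73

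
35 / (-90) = -7 / 18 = -0.39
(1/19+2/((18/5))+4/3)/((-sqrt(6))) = -166 * sqrt(6)/513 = -0.79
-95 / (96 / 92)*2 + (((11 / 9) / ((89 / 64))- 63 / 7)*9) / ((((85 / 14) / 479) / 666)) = -69729557857 / 18156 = -3840579.30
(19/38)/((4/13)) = 13/8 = 1.62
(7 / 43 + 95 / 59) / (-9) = -4498 / 22833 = -0.20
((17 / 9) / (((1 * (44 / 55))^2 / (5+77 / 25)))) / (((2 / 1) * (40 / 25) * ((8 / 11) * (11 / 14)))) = 13.04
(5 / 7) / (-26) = -5 / 182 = -0.03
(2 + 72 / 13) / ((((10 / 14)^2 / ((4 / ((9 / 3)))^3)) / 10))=614656 / 1755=350.23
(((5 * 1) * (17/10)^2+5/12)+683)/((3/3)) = 10468/15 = 697.87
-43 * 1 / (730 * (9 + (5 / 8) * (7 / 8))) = -1376 / 223015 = -0.01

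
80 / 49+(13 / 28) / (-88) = 28069 / 17248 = 1.63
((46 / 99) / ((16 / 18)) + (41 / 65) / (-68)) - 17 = -200394 / 12155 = -16.49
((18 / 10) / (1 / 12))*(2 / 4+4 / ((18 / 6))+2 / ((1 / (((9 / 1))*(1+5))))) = 11862 / 5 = 2372.40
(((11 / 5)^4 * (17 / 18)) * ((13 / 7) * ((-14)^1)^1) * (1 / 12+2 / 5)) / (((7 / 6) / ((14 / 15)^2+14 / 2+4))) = -250631065399 / 88593750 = -2828.99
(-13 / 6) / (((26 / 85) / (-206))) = 8755 / 6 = 1459.17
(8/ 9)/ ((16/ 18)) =1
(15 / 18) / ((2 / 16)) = 20 / 3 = 6.67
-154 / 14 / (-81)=11 / 81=0.14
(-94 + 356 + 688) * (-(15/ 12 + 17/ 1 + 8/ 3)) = -119225/ 6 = -19870.83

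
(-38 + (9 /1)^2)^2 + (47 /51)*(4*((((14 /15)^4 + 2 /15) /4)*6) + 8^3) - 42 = 1965474979 /860625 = 2283.78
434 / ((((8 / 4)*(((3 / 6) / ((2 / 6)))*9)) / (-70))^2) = 2126600 / 729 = 2917.15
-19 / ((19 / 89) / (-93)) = 8277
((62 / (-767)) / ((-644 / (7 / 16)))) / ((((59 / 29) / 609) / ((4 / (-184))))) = -547491 / 1532085568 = -0.00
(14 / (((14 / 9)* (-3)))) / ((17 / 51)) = -9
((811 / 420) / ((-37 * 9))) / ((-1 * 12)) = 811 / 1678320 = 0.00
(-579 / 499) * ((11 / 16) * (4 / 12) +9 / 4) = -22967 / 7984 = -2.88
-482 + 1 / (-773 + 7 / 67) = -24959955 / 51784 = -482.00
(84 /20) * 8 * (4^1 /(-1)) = -134.40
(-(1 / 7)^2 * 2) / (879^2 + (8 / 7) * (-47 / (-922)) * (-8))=-922 / 17453177021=-0.00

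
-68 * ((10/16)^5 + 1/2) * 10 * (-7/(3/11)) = 42562135/4096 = 10391.15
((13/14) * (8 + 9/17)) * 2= 1885/119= 15.84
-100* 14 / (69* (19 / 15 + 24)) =-7000 / 8717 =-0.80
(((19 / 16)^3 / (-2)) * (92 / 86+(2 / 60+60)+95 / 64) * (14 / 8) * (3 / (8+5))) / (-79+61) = 124046914943 / 105507717120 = 1.18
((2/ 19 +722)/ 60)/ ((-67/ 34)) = -23324/ 3819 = -6.11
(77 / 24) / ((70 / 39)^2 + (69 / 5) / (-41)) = 8002995 / 7196408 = 1.11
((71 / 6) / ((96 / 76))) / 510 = 1349 / 73440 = 0.02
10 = 10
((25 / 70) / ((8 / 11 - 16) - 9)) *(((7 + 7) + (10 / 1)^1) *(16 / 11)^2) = -5120 / 6853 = -0.75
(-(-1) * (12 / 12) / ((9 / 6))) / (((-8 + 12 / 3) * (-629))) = 1 / 3774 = 0.00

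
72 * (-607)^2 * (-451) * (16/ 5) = -191428414848/ 5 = -38285682969.60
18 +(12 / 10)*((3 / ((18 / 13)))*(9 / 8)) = 837 / 40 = 20.92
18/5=3.60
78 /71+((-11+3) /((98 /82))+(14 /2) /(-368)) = -7187841 /1280272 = -5.61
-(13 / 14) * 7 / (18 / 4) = -13 / 9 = -1.44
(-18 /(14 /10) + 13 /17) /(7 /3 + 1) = -4317 /1190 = -3.63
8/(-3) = -8/3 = -2.67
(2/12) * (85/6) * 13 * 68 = 18785/9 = 2087.22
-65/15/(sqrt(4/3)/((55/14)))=-715 * sqrt(3)/84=-14.74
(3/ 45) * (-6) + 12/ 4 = 13/ 5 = 2.60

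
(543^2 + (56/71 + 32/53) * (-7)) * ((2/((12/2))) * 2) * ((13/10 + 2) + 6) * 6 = 10968020.19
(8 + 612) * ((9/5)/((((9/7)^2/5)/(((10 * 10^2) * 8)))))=243040000/9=27004444.44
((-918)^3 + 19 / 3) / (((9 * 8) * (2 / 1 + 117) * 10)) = -2320861877 / 257040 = -9029.19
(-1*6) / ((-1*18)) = 1 / 3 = 0.33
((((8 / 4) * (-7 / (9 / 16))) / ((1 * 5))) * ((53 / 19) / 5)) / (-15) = 0.19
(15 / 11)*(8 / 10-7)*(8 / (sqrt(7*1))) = -744*sqrt(7) / 77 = -25.56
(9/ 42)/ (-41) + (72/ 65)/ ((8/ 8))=41133/ 37310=1.10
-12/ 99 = -4/ 33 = -0.12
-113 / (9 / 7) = -791 / 9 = -87.89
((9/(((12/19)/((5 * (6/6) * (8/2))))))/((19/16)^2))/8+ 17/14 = 7043/266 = 26.48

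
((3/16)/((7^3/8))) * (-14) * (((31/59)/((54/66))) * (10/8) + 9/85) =-164041/2948820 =-0.06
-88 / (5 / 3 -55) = 33 / 20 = 1.65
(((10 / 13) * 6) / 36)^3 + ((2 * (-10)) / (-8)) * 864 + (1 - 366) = 1795.00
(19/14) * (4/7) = 38/49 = 0.78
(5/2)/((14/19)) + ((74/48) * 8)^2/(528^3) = 31463571823/9273470976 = 3.39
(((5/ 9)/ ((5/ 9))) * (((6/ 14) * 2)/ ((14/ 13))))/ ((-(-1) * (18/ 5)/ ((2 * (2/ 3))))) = 130/ 441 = 0.29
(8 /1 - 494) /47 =-486 /47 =-10.34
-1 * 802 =-802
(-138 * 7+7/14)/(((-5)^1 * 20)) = 1931/200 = 9.66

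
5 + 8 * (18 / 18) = 13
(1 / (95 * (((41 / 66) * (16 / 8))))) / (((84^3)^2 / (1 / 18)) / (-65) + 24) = -143 / 1641966999368104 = -0.00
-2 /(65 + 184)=-2 /249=-0.01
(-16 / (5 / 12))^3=-56623.10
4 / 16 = 1 / 4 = 0.25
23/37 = 0.62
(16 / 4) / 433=4 / 433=0.01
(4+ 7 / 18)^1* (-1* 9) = -79 / 2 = -39.50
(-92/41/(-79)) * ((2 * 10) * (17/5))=6256/3239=1.93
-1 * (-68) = 68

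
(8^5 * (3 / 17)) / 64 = 1536 / 17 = 90.35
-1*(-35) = 35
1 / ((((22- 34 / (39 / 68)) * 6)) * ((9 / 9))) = -13 / 2908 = -0.00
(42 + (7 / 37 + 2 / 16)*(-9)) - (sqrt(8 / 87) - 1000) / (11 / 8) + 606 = 4468681 / 3256 - 16*sqrt(174) / 957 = 1372.22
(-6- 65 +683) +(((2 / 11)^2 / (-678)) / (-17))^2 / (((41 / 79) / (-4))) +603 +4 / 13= 314978880873890279 / 259176242253357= 1215.31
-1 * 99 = -99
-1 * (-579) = 579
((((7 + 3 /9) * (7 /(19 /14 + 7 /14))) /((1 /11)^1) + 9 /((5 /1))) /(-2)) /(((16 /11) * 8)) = -656051 /49920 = -13.14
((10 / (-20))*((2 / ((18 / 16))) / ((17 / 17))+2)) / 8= -17 / 72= -0.24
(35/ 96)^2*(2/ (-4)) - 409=-7539913/ 18432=-409.07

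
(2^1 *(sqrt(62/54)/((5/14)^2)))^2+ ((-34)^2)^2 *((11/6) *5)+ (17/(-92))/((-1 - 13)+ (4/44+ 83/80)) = 53854702818254764/4396291875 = 12250028.97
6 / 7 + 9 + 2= 83 / 7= 11.86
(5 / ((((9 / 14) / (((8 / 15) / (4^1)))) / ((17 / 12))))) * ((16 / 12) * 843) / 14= 9554 / 81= 117.95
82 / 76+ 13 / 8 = 411 / 152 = 2.70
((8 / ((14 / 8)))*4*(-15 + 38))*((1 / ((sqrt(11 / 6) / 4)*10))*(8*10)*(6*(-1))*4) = -238550.47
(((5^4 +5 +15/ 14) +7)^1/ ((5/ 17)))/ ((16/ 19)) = 2885359/ 1120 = 2576.21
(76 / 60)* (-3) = -19 / 5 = -3.80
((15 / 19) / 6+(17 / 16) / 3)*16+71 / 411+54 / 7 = 285322 / 18221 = 15.66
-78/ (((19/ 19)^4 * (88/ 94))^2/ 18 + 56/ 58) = -1729647/ 22490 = -76.91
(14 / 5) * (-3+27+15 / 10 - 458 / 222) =65.62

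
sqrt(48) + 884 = 4 * sqrt(3) + 884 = 890.93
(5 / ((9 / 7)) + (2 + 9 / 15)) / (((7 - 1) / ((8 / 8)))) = 146 / 135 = 1.08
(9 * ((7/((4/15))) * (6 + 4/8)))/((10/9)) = 22113/16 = 1382.06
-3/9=-1/3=-0.33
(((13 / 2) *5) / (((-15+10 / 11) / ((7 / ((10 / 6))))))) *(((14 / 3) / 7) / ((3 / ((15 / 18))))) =-1001 / 558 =-1.79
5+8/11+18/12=159/22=7.23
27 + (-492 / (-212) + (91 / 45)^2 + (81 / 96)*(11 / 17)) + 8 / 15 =2013658277 / 58384800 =34.49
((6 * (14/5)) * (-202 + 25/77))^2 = 34725577104/3025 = 11479529.62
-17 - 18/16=-145/8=-18.12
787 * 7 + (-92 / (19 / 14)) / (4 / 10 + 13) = 7006517 / 1273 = 5503.94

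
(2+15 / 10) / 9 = 7 / 18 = 0.39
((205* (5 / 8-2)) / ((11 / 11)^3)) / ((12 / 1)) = -2255 / 96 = -23.49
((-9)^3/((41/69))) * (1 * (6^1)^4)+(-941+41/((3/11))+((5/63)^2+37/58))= -1590792.36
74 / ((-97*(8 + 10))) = -37 / 873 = -0.04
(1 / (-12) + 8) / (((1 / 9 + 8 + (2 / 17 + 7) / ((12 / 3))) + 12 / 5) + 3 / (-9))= 24225 / 36589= 0.66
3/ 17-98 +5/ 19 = -31512/ 323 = -97.56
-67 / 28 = -2.39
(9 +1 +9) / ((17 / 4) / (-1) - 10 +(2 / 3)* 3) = -76 / 49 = -1.55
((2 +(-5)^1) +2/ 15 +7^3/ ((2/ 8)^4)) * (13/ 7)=17122001/ 105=163066.68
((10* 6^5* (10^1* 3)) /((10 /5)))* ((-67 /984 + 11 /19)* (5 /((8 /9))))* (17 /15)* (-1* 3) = -8877415725 /779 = -11395912.36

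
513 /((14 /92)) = 23598 /7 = 3371.14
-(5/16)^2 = -25/256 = -0.10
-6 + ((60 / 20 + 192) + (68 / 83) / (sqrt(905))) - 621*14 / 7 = -1053 + 68*sqrt(905) / 75115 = -1052.97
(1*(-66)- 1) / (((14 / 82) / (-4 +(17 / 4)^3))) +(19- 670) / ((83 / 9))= -1064425489 / 37184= -28625.90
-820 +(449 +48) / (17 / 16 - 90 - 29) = -1555292 / 1887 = -824.21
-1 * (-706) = 706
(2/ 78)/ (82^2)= 1/ 262236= 0.00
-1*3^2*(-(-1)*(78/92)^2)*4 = -13689/529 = -25.88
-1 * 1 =-1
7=7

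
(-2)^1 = -2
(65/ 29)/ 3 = 65/ 87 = 0.75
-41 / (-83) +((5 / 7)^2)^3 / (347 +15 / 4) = 6772710927 / 13700108401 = 0.49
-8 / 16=-1 / 2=-0.50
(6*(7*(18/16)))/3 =63/4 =15.75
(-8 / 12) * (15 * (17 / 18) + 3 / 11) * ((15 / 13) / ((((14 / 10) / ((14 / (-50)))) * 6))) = 953 / 2574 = 0.37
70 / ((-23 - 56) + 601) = 35 / 261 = 0.13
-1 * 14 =-14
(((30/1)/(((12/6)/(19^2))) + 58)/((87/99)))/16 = 180609/464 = 389.24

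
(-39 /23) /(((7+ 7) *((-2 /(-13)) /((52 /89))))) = -6591 /14329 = -0.46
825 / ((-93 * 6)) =-275 / 186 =-1.48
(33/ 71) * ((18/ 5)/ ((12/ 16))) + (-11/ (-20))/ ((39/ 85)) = 189937/ 55380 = 3.43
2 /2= 1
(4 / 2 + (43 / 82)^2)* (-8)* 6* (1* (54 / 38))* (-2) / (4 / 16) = 39649824 / 31939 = 1241.42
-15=-15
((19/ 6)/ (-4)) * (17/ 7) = -323/ 168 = -1.92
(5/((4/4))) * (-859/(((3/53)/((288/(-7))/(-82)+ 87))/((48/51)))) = -30488521360/4879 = -6248928.34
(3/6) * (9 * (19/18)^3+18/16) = 1897/324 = 5.85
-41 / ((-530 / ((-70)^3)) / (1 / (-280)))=10045 / 106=94.76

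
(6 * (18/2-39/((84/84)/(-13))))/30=516/5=103.20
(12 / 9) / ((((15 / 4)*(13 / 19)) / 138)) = 71.71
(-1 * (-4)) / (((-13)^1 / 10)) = -40 / 13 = -3.08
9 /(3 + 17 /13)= 117 /56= 2.09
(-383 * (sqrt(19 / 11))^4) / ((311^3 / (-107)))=14794141 / 3639707951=0.00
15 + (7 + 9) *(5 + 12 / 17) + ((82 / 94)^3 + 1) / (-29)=5437700021 / 51184739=106.24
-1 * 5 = -5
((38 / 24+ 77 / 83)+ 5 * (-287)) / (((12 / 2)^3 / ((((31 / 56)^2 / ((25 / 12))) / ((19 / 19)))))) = -1371115399 / 1405555200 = -0.98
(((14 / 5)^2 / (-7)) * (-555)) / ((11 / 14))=43512 / 55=791.13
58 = 58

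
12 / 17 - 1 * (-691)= 11759 / 17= 691.71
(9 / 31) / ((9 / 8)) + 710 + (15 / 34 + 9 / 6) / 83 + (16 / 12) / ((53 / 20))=4943378219 / 6954819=710.78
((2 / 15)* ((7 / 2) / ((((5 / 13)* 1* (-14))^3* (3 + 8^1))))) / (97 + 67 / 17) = -2873 / 1067220000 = -0.00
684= 684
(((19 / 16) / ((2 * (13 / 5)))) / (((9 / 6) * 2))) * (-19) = -1805 / 1248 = -1.45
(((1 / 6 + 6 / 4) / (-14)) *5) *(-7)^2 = -175 / 6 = -29.17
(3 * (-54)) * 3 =-486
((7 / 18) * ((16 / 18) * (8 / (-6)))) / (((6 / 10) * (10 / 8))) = -448 / 729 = -0.61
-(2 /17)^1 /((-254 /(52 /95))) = 52 /205105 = 0.00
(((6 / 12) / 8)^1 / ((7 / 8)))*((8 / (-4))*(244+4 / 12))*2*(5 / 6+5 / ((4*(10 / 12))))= -1466 / 9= -162.89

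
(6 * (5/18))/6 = 5/18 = 0.28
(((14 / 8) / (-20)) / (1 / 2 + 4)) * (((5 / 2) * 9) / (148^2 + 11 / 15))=-105 / 5257136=-0.00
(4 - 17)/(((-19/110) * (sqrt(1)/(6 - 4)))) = 2860/19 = 150.53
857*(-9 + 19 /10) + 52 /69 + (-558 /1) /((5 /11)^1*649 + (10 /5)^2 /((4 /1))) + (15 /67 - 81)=-21096088039 /3421020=-6166.61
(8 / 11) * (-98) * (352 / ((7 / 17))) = -60928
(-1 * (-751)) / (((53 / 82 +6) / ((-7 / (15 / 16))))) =-6897184 / 8175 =-843.69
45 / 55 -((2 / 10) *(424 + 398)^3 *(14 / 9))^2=-8210973355956290079 / 275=-29858084930750145.74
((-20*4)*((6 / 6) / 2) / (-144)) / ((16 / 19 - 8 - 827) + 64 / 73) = -6935 / 20803698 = -0.00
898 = 898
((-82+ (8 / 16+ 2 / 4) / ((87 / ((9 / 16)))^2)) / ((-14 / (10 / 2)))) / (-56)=-88271315 / 168792064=-0.52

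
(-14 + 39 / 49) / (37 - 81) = 647 / 2156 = 0.30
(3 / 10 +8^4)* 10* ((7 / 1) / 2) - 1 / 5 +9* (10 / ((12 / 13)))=717339 / 5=143467.80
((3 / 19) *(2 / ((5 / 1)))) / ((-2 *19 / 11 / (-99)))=3267 / 1805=1.81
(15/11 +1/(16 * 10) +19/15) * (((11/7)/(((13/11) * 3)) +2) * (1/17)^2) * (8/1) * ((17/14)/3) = 9285307/128648520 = 0.07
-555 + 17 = -538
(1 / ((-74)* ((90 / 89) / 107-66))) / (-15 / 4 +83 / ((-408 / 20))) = -161891 / 6181113070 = -0.00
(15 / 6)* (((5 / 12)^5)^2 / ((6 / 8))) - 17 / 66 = -262611688577 / 1021636509696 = -0.26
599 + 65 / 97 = 58168 / 97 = 599.67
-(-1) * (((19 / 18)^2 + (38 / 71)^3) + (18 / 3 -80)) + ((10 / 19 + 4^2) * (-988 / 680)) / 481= -72.78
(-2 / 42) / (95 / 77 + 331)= -11 / 76746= -0.00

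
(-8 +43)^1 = 35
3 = 3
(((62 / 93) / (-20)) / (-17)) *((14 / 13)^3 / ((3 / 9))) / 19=1372 / 3548155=0.00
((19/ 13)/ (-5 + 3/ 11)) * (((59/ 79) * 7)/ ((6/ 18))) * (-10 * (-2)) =-1294755/ 13351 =-96.98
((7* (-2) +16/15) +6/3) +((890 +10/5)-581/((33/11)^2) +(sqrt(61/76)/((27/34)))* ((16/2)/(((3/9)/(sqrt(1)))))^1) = 136* sqrt(1159)/171 +36743/45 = 843.59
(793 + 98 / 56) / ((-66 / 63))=-758.62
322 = 322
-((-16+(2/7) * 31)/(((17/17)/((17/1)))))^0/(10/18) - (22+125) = -744/5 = -148.80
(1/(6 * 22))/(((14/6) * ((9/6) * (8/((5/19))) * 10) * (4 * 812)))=1/456175104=0.00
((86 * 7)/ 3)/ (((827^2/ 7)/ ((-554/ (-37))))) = 2334556/ 75916119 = 0.03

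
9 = 9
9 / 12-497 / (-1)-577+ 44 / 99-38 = -4205 / 36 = -116.81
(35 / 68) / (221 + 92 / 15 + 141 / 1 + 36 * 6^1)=525 / 595816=0.00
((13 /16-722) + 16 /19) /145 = -4.97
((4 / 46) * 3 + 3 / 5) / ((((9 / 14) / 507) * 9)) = 26026 / 345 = 75.44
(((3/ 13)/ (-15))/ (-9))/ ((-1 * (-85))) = 0.00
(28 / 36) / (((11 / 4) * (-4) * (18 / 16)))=-56 / 891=-0.06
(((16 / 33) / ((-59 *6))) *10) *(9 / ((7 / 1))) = -80 / 4543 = -0.02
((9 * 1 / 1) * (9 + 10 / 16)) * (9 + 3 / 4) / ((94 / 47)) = 27027 / 64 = 422.30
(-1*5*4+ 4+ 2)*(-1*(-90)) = -1260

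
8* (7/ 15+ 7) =59.73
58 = 58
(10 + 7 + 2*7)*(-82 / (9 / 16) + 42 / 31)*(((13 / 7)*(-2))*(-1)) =-1047644 / 63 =-16629.27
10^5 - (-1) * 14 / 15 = 1500014 / 15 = 100000.93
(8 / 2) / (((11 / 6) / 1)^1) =24 / 11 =2.18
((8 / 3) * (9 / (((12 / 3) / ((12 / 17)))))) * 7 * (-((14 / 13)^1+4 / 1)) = -33264 / 221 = -150.52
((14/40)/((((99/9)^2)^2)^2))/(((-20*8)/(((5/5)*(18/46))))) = -63/15776813641600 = -0.00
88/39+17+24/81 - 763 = -260950/351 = -743.45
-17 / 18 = -0.94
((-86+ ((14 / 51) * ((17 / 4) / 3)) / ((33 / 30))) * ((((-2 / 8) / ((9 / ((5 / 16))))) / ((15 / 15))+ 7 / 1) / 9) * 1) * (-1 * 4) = 34144933 / 128304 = 266.13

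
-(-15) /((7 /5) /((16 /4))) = 300 /7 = 42.86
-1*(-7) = 7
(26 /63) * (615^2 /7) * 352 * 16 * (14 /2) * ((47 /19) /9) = 289228825600 /1197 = 241628091.56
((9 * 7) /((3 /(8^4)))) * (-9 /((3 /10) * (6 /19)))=-8171520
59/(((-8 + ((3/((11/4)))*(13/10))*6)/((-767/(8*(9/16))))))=-19753.29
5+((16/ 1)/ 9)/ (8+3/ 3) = 421/ 81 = 5.20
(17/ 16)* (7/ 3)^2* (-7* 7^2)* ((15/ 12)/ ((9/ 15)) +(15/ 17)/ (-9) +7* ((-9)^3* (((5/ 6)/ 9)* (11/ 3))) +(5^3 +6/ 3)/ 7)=1957028689/ 576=3397619.25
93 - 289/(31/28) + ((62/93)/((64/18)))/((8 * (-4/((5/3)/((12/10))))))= -16002823/95232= -168.04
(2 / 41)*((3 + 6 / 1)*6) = 108 / 41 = 2.63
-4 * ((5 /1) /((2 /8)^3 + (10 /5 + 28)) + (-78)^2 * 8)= -373996928 /1921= -194688.67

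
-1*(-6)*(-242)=-1452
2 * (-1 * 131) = -262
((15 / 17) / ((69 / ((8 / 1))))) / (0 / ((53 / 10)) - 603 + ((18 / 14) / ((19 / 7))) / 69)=-190 / 1119909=-0.00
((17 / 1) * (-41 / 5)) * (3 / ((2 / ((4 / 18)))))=-697 / 15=-46.47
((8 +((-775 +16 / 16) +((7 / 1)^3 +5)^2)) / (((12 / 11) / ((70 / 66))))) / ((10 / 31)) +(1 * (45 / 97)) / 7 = 8865482587 / 24444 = 362685.43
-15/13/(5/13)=-3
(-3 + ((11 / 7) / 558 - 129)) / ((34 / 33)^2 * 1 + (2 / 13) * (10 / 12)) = -811008913 / 7309862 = -110.95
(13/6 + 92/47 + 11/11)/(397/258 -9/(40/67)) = -1242700/3282809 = -0.38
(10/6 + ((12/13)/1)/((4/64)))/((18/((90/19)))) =3205/741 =4.33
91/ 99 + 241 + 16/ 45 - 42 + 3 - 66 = 67951/ 495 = 137.27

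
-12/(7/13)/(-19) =156/133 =1.17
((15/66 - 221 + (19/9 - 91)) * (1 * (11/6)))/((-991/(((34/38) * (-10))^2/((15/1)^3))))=932603/68631705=0.01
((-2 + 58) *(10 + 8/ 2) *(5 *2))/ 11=7840/ 11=712.73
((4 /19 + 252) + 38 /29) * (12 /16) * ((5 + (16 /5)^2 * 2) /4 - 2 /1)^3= 184067571309 /11600000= 15867.89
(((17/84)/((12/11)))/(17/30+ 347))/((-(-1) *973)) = 935/1704439128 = 0.00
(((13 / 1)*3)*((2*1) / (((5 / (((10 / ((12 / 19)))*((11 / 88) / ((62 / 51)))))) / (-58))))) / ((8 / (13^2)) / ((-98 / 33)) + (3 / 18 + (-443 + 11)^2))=-9075470859 / 1149803336572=-0.01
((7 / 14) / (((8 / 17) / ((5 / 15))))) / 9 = 17 / 432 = 0.04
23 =23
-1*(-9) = 9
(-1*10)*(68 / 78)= -340 / 39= -8.72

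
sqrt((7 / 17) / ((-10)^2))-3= -3 +sqrt(119) / 170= -2.94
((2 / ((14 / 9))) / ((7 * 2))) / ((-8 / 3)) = -27 / 784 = -0.03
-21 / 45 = -7 / 15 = -0.47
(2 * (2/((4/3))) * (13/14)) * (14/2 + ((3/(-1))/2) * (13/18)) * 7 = 923/8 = 115.38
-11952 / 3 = -3984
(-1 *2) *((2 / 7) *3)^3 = -432 / 343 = -1.26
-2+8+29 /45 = 299 /45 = 6.64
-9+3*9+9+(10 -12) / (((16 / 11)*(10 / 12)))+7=647 / 20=32.35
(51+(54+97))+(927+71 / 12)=13619 / 12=1134.92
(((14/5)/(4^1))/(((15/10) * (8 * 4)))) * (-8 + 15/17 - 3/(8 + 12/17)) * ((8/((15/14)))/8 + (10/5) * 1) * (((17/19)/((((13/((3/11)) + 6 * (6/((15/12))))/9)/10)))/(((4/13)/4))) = -56381325/12901456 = -4.37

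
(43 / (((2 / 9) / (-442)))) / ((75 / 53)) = -1510977 / 25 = -60439.08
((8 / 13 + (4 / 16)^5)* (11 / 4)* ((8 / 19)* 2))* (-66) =-2978415 / 31616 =-94.21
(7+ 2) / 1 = 9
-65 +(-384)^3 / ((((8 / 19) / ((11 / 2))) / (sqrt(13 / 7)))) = -739639296 * sqrt(91) / 7 -65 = -1007958521.23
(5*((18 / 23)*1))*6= 540 / 23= 23.48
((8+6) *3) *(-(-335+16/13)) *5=911190/13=70091.54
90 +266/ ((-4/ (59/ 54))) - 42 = -2663/ 108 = -24.66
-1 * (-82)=82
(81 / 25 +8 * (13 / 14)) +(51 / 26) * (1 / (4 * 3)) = 197143 / 18200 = 10.83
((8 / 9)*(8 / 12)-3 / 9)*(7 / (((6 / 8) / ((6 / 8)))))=49 / 27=1.81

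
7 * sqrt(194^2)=1358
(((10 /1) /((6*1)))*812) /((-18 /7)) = -14210 /27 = -526.30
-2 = -2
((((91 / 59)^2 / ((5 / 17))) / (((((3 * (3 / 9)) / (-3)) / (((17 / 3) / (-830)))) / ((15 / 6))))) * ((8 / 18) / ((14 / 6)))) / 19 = 341887 / 82343055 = 0.00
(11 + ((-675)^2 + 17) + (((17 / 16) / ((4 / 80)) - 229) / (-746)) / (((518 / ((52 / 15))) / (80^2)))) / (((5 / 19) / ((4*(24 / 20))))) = 20073312291096 / 2415175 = 8311328.29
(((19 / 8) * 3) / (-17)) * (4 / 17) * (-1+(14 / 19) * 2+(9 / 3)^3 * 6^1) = -16.02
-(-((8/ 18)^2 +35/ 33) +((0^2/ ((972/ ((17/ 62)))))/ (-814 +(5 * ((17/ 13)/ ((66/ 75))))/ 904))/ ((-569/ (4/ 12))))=1121/ 891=1.26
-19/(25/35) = -133/5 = -26.60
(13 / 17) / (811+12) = 13 / 13991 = 0.00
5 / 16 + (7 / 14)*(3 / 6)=9 / 16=0.56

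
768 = 768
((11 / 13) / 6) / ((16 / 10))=55 / 624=0.09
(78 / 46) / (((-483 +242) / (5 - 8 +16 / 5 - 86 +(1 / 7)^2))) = 819624 / 1358035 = 0.60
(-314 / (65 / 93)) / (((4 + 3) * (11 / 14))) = -58404 / 715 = -81.68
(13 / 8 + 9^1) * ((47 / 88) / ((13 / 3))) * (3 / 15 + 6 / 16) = 0.75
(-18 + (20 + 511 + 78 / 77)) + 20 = 41119 / 77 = 534.01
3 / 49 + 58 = 2845 / 49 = 58.06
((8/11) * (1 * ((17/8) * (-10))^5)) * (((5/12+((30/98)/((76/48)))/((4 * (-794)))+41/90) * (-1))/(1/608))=51491335070245625/30813552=1671061326.21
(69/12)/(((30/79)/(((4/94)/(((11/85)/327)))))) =3366901/2068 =1628.10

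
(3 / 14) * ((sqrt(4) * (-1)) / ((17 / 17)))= -3 / 7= -0.43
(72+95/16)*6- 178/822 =1536839/3288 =467.41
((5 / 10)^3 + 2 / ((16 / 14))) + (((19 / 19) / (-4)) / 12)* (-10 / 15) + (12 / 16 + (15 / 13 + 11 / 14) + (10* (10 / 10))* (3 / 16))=42283 / 6552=6.45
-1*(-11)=11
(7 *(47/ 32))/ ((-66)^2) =329/ 139392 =0.00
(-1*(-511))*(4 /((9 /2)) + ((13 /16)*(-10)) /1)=-266231 /72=-3697.65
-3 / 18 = -1 / 6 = -0.17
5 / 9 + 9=86 / 9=9.56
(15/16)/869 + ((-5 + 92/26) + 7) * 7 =38.77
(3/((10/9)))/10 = 0.27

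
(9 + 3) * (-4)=-48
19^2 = 361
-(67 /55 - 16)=813 /55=14.78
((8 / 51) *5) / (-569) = -40 / 29019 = -0.00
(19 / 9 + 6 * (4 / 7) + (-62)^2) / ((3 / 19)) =4607899 / 189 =24380.42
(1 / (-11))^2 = 0.01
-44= -44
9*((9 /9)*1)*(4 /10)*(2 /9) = 4 /5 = 0.80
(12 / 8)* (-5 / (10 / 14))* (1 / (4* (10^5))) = -21 / 800000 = -0.00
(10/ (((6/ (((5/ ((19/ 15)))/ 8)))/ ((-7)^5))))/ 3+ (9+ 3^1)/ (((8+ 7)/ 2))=-10500727/ 2280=-4605.58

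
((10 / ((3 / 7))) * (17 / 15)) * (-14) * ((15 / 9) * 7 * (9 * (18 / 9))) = -233240 / 3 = -77746.67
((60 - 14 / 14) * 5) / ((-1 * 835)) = -59 / 167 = -0.35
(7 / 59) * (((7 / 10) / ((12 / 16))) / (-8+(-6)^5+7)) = -0.00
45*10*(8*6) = 21600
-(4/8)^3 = -1/8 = -0.12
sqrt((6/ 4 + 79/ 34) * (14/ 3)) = sqrt(46410)/ 51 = 4.22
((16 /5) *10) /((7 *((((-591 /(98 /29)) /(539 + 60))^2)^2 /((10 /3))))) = 542829611649025756160 /258858940828179123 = 2097.01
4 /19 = 0.21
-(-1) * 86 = 86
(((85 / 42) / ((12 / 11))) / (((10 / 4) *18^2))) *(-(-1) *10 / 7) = 935 / 285768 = 0.00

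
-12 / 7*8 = -96 / 7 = -13.71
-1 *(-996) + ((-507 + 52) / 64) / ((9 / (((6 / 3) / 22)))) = 6310201 / 6336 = 995.93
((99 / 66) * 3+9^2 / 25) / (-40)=-0.19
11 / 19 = 0.58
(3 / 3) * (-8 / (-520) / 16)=1 / 1040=0.00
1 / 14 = 0.07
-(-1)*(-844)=-844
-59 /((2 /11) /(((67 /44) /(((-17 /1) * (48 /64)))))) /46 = 3953 /4692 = 0.84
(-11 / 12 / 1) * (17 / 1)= -187 / 12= -15.58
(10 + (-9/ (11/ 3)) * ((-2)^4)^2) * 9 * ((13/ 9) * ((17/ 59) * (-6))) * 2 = 18038904/ 649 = 27794.92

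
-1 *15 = -15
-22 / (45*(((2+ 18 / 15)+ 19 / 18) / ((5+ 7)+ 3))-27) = 660 / 427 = 1.55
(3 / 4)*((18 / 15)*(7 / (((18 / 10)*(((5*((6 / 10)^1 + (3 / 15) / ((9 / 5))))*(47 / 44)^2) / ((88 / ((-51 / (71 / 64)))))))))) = -1984521 / 1201696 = -1.65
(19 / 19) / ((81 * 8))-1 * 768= -497663 / 648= -768.00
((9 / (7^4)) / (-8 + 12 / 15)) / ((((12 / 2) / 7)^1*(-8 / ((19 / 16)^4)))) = 651605 / 4315938816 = 0.00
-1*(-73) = 73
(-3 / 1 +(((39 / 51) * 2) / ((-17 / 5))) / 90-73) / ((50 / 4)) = -395378 / 65025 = -6.08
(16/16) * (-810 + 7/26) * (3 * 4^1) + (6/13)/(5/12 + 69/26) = -60505386/6227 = -9716.62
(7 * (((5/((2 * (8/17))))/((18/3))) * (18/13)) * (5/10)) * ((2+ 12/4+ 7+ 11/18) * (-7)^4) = 324291065/2496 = 129924.30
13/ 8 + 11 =101/ 8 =12.62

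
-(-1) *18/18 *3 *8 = 24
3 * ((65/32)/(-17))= -195/544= -0.36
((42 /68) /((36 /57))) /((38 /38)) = 133 /136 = 0.98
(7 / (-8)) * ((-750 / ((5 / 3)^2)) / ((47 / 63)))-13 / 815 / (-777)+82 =398.68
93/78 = 31/26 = 1.19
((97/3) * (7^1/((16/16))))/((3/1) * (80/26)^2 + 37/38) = 4360538/565959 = 7.70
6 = 6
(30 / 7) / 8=0.54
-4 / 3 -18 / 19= -2.28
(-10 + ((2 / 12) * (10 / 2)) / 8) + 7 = -139 / 48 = -2.90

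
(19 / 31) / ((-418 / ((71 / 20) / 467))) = -71 / 6369880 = -0.00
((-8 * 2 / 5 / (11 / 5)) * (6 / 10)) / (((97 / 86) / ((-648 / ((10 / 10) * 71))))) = 2674944 / 378785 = 7.06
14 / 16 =7 / 8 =0.88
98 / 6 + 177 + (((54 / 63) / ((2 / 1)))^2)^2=1392823 / 7203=193.37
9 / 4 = 2.25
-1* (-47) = 47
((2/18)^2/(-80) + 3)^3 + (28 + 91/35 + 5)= 62.60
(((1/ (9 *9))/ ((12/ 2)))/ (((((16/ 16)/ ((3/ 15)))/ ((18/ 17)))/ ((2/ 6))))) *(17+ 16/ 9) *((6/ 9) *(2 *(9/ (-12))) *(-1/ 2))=169/ 123930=0.00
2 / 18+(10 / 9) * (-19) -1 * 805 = -826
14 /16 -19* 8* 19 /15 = -22999 /120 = -191.66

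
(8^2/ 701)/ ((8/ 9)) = 72/ 701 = 0.10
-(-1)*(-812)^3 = -535387328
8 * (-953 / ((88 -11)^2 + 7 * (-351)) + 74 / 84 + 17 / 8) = 28451 / 1302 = 21.85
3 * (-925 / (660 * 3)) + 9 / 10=-0.50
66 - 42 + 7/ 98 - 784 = -10639/ 14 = -759.93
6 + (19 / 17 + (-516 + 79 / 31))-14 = -274216 / 527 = -520.33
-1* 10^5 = -100000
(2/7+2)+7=65/7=9.29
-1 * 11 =-11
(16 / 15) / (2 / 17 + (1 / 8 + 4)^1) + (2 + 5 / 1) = 62761 / 8655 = 7.25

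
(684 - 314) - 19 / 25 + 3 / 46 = 424701 / 1150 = 369.31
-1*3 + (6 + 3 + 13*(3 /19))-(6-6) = 8.05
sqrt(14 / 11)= sqrt(154) / 11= 1.13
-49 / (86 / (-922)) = 22589 / 43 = 525.33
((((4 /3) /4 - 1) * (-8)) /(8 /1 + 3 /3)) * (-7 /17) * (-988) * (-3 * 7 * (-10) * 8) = 405015.42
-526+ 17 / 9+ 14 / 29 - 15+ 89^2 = 1926799 / 261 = 7382.37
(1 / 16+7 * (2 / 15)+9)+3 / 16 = 611 / 60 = 10.18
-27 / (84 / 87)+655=17557 / 28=627.04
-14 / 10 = -1.40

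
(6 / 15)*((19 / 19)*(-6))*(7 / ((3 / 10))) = -56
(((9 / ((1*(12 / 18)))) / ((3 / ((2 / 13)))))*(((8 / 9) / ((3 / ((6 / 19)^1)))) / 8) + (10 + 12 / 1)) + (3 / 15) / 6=163327 / 7410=22.04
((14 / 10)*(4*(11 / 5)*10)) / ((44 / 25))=70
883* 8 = 7064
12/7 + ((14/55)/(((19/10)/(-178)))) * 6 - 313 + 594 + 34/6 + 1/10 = 6381589/43890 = 145.40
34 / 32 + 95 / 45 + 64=67.17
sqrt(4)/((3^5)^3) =0.00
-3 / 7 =-0.43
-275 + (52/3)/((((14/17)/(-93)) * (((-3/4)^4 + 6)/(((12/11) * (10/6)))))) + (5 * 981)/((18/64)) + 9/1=2068163326/124509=16610.55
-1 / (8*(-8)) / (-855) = -1 / 54720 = -0.00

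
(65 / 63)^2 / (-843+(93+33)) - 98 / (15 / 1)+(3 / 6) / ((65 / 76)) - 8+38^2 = 1430.05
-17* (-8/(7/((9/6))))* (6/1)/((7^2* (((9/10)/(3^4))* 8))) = 13770/343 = 40.15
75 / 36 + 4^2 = 217 / 12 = 18.08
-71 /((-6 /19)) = 1349 /6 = 224.83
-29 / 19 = -1.53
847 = 847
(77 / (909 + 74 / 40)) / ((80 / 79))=6083 / 72868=0.08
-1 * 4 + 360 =356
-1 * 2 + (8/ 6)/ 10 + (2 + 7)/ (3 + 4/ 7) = 0.65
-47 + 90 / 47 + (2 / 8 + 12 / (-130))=-549013 / 12220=-44.93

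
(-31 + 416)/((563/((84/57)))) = 10780/10697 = 1.01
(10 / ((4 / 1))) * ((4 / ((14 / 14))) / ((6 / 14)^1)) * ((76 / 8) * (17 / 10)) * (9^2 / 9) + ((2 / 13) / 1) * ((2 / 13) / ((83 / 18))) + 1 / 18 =428160796 / 126243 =3391.56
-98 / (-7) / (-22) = -7 / 11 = -0.64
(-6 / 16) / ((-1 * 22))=3 / 176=0.02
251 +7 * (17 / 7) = 268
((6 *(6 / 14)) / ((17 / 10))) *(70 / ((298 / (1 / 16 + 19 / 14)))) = 35775 / 70924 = 0.50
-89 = -89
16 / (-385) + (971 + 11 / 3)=1125692 / 1155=974.63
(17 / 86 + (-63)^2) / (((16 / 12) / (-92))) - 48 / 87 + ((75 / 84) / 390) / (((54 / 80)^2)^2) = -273875.18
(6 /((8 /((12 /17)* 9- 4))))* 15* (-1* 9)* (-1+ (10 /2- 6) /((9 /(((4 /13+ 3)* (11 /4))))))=211725 /442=479.02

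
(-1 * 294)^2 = 86436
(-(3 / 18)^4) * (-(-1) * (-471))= 157 / 432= 0.36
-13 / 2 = -6.50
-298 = -298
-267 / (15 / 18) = -1602 / 5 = -320.40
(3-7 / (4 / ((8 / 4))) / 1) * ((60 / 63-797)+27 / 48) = 267283 / 672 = 397.74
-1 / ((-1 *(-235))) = -1 / 235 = -0.00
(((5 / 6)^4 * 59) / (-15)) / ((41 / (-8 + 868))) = -1585625 / 39852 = -39.79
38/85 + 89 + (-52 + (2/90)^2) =1289132/34425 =37.45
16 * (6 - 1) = 80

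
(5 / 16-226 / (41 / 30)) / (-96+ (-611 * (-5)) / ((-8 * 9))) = 974475 / 817294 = 1.19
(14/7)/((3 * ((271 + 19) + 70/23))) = 23/10110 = 0.00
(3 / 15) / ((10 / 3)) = 0.06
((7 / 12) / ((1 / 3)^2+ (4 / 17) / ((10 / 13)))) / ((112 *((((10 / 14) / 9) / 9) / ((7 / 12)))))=67473 / 81664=0.83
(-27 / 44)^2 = 729 / 1936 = 0.38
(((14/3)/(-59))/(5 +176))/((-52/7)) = 49/832962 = 0.00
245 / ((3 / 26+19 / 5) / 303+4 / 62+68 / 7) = 2094169350 / 83696033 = 25.02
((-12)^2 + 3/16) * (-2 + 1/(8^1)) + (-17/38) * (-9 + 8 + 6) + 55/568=-47051665/172672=-272.49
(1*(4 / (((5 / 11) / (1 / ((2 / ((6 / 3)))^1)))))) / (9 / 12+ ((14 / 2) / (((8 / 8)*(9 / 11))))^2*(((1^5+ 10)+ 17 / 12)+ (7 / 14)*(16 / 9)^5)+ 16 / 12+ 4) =420901272 / 74846938325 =0.01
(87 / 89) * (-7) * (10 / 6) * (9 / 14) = -1305 / 178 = -7.33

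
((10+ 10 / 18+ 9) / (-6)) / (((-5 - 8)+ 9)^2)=-11 / 54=-0.20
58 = 58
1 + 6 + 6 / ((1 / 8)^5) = 196615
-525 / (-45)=35 / 3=11.67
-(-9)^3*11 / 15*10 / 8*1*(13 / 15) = 11583 / 20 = 579.15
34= 34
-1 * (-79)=79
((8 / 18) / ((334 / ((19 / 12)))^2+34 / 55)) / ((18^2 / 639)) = 1409705 / 71566399314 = 0.00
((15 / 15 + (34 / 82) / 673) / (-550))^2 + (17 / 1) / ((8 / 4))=323583926827 / 38068682450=8.50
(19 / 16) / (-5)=-19 / 80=-0.24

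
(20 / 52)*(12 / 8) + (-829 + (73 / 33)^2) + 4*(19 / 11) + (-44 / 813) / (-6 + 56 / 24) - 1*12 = -828.61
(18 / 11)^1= 18 / 11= 1.64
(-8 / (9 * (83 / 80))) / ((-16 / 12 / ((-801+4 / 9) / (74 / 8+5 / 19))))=-87612800 / 1620243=-54.07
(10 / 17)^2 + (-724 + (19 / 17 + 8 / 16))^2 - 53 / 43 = 25939392935 / 49708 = 521835.38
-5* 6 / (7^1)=-30 / 7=-4.29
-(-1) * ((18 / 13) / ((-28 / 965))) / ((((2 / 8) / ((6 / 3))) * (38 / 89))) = -1545930 / 1729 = -894.12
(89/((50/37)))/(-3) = -3293/150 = -21.95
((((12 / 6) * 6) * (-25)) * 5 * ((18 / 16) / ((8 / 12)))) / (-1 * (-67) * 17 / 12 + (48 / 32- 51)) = -6075 / 109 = -55.73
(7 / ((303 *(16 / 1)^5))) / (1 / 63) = 147 / 105906176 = 0.00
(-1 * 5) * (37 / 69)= -185 / 69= -2.68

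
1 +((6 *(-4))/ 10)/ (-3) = 9/ 5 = 1.80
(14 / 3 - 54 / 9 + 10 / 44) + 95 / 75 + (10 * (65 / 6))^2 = 11618909 / 990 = 11736.27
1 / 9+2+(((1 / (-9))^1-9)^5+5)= -3706978528 / 59049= -62778.01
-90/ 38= -2.37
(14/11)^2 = 196/121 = 1.62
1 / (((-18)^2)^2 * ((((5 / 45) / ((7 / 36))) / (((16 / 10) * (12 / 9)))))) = 7 / 196830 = 0.00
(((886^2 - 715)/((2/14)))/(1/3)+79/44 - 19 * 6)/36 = 724670707/1584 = 457494.13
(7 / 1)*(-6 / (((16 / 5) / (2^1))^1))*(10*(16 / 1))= -4200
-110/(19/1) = -110/19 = -5.79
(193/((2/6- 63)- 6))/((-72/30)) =965/824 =1.17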